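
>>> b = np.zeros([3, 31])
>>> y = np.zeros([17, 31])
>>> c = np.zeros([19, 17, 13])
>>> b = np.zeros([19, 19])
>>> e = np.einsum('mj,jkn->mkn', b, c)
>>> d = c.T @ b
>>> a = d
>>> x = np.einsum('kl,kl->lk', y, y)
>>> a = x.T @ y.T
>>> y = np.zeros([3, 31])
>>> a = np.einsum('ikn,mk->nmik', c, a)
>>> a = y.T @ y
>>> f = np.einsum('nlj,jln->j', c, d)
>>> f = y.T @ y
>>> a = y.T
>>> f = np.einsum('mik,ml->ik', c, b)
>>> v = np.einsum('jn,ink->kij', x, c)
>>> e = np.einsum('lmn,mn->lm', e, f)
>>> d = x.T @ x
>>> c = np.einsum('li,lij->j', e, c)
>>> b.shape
(19, 19)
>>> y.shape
(3, 31)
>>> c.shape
(13,)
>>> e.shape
(19, 17)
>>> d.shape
(17, 17)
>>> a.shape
(31, 3)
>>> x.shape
(31, 17)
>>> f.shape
(17, 13)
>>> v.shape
(13, 19, 31)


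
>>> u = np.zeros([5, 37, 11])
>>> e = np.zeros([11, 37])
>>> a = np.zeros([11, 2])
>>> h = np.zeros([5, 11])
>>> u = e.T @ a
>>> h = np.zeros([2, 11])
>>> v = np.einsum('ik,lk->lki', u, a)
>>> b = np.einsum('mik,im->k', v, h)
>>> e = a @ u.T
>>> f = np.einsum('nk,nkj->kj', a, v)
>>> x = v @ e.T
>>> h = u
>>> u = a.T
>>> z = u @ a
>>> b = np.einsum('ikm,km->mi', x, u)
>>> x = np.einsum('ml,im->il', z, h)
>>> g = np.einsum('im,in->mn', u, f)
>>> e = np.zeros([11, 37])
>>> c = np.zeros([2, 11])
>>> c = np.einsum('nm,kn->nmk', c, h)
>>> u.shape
(2, 11)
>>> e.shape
(11, 37)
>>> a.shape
(11, 2)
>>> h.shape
(37, 2)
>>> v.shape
(11, 2, 37)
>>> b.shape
(11, 11)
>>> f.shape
(2, 37)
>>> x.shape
(37, 2)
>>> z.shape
(2, 2)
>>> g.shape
(11, 37)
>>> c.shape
(2, 11, 37)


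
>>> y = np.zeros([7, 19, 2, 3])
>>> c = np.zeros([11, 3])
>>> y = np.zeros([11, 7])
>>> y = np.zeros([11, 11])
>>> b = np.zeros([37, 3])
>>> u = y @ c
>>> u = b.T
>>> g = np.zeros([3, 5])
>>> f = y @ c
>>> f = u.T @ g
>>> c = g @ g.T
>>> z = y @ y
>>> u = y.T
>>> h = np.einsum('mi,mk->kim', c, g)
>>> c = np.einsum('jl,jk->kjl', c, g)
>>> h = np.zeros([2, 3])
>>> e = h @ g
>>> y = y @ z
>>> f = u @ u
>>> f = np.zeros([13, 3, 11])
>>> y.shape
(11, 11)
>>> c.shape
(5, 3, 3)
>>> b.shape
(37, 3)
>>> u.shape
(11, 11)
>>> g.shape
(3, 5)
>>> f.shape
(13, 3, 11)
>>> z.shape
(11, 11)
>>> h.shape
(2, 3)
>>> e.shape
(2, 5)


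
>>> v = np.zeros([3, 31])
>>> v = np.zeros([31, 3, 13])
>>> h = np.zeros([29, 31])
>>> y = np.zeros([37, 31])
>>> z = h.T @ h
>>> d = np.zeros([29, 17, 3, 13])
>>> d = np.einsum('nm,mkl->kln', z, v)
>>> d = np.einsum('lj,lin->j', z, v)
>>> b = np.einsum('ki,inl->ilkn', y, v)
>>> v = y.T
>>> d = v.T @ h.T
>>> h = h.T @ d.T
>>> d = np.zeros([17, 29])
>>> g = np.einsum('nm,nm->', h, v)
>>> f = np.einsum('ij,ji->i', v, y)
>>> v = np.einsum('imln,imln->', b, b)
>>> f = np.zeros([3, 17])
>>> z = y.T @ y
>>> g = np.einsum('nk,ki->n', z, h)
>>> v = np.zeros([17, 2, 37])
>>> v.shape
(17, 2, 37)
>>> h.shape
(31, 37)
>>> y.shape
(37, 31)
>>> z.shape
(31, 31)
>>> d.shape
(17, 29)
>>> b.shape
(31, 13, 37, 3)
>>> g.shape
(31,)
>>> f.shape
(3, 17)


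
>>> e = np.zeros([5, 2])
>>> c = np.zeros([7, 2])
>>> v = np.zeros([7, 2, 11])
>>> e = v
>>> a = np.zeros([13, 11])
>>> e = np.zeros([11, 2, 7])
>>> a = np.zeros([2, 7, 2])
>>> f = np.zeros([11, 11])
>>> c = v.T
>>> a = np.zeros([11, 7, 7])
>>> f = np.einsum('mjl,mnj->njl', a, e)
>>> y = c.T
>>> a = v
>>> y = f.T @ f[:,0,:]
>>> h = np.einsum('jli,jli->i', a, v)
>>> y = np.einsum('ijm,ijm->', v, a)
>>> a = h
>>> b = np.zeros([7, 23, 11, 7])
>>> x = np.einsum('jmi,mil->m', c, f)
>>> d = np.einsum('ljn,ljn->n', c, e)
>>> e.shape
(11, 2, 7)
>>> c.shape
(11, 2, 7)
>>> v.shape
(7, 2, 11)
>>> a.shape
(11,)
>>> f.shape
(2, 7, 7)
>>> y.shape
()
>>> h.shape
(11,)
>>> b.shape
(7, 23, 11, 7)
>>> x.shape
(2,)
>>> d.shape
(7,)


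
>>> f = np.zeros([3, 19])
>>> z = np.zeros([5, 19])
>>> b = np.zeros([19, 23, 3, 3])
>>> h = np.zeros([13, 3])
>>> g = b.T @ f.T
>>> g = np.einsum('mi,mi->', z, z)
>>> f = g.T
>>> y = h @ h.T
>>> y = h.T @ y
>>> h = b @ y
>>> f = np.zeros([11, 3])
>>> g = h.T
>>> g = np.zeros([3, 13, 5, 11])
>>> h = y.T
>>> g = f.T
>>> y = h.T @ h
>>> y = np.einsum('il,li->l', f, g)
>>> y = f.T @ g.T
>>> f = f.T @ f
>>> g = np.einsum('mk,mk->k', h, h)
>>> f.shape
(3, 3)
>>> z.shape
(5, 19)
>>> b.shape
(19, 23, 3, 3)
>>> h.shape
(13, 3)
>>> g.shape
(3,)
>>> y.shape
(3, 3)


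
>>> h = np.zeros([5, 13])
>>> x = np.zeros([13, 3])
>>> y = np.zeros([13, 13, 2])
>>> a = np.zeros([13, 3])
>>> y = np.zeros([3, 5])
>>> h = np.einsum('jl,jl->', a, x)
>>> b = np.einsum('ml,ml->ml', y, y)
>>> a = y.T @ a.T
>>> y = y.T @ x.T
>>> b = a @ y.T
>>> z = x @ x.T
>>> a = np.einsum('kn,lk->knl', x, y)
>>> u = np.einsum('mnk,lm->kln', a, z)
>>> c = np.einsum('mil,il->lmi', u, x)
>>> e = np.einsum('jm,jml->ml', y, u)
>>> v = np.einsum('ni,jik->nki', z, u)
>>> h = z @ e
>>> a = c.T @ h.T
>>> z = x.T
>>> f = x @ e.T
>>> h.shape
(13, 3)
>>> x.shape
(13, 3)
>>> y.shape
(5, 13)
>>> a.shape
(13, 5, 13)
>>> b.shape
(5, 5)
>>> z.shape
(3, 13)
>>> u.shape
(5, 13, 3)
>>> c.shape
(3, 5, 13)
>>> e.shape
(13, 3)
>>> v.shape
(13, 3, 13)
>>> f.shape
(13, 13)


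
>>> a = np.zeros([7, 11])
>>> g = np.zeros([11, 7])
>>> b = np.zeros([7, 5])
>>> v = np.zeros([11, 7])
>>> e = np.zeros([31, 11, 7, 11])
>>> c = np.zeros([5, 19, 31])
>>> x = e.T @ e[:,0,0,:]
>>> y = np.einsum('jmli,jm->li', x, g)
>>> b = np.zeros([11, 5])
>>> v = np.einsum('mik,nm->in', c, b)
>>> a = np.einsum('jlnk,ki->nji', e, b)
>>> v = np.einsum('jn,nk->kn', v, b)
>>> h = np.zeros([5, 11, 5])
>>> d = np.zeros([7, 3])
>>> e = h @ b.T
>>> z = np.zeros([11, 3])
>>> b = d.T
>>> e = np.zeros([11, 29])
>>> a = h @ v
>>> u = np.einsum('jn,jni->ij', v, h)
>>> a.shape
(5, 11, 11)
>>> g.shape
(11, 7)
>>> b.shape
(3, 7)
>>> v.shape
(5, 11)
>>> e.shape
(11, 29)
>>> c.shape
(5, 19, 31)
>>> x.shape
(11, 7, 11, 11)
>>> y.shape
(11, 11)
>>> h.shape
(5, 11, 5)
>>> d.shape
(7, 3)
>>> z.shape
(11, 3)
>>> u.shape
(5, 5)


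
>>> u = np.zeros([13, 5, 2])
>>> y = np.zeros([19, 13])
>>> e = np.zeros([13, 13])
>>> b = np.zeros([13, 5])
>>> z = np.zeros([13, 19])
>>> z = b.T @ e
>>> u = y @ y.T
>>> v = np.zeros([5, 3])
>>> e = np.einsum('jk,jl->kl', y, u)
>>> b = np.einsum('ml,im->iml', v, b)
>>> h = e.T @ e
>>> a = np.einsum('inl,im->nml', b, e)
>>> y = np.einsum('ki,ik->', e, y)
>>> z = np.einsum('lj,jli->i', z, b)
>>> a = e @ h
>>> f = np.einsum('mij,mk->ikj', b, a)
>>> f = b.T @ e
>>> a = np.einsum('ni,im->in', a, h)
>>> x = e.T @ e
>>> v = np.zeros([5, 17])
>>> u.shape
(19, 19)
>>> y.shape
()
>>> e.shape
(13, 19)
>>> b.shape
(13, 5, 3)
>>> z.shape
(3,)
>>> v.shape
(5, 17)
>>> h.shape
(19, 19)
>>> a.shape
(19, 13)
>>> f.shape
(3, 5, 19)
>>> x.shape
(19, 19)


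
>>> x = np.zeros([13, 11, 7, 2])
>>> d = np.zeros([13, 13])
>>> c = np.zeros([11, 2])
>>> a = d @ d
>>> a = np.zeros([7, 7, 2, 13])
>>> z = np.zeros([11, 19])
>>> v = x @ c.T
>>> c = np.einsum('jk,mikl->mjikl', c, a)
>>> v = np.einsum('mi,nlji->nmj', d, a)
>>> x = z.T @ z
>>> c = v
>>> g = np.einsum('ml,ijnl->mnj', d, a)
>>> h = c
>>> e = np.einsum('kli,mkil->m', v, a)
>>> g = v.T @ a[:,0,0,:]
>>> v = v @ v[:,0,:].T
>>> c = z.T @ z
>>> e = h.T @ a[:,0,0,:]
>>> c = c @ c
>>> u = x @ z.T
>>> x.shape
(19, 19)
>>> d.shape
(13, 13)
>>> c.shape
(19, 19)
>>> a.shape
(7, 7, 2, 13)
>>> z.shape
(11, 19)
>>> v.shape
(7, 13, 7)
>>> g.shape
(2, 13, 13)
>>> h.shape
(7, 13, 2)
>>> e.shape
(2, 13, 13)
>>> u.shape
(19, 11)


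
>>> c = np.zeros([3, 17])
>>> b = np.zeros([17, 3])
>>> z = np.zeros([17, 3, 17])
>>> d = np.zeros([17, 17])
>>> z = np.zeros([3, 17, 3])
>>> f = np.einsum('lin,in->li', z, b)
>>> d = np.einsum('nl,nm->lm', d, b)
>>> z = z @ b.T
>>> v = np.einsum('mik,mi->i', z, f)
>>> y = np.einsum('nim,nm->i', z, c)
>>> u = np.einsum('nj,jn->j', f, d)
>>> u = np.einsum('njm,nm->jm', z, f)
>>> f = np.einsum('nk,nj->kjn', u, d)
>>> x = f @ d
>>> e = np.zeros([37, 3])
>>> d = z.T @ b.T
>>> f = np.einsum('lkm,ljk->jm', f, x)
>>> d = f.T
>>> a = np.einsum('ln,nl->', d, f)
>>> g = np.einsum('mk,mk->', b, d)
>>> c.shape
(3, 17)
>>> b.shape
(17, 3)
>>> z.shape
(3, 17, 17)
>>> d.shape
(17, 3)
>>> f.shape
(3, 17)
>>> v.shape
(17,)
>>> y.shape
(17,)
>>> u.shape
(17, 17)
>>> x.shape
(17, 3, 3)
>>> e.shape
(37, 3)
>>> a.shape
()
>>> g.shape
()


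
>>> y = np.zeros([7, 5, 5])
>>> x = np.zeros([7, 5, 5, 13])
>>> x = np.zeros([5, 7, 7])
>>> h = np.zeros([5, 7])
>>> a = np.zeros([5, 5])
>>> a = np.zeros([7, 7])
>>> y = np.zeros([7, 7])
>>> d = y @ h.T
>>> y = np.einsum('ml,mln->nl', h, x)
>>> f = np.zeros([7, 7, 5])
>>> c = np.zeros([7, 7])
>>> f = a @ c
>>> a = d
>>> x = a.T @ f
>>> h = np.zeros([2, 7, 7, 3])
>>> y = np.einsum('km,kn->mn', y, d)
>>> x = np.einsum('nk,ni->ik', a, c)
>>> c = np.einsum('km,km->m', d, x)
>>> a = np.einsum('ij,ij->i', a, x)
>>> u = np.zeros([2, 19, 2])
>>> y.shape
(7, 5)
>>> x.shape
(7, 5)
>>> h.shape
(2, 7, 7, 3)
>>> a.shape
(7,)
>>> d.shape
(7, 5)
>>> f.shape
(7, 7)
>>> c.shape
(5,)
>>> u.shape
(2, 19, 2)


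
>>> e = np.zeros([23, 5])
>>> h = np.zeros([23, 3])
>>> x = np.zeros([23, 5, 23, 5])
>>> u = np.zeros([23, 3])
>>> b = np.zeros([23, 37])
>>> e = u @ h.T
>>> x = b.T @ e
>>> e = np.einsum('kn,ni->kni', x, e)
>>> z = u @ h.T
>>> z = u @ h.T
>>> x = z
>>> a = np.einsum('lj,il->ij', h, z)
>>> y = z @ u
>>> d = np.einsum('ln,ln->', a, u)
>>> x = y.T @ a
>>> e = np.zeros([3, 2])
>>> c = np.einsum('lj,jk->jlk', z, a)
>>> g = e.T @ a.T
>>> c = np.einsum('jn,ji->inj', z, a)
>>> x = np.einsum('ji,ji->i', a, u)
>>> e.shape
(3, 2)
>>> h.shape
(23, 3)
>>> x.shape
(3,)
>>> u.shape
(23, 3)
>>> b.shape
(23, 37)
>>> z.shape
(23, 23)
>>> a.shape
(23, 3)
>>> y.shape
(23, 3)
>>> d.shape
()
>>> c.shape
(3, 23, 23)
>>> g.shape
(2, 23)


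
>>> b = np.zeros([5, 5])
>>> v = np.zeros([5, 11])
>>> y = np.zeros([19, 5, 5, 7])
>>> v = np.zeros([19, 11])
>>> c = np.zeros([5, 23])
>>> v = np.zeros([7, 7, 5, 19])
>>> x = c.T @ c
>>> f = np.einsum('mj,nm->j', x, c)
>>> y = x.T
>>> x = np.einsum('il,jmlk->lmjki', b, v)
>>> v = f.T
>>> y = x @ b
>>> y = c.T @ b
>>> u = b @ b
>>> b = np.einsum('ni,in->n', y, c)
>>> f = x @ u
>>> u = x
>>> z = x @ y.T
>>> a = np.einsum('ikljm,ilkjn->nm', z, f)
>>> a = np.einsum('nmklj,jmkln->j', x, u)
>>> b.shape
(23,)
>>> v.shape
(23,)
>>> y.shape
(23, 5)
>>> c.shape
(5, 23)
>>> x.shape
(5, 7, 7, 19, 5)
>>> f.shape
(5, 7, 7, 19, 5)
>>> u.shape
(5, 7, 7, 19, 5)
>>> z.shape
(5, 7, 7, 19, 23)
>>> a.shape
(5,)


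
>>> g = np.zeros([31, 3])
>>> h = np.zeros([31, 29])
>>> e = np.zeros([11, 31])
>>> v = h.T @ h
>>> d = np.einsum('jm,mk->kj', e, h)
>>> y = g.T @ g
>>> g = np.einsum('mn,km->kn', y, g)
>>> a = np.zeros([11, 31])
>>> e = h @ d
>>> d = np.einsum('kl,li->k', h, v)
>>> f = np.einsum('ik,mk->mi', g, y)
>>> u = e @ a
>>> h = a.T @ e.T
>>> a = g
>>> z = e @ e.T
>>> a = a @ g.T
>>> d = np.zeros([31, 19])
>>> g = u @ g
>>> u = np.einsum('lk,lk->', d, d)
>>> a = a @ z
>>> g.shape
(31, 3)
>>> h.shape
(31, 31)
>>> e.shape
(31, 11)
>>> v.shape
(29, 29)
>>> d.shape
(31, 19)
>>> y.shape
(3, 3)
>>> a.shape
(31, 31)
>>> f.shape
(3, 31)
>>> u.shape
()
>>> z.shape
(31, 31)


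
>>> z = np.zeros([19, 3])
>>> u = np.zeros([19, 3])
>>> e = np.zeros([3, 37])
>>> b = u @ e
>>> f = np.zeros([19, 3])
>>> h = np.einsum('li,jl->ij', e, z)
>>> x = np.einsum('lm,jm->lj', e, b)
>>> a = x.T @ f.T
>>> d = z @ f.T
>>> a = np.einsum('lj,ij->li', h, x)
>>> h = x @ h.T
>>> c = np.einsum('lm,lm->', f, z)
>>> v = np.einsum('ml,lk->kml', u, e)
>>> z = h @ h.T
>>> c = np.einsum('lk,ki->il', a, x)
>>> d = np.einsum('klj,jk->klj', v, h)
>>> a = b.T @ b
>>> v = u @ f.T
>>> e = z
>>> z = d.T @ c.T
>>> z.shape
(3, 19, 19)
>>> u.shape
(19, 3)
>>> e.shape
(3, 3)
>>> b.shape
(19, 37)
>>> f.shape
(19, 3)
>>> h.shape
(3, 37)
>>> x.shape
(3, 19)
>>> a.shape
(37, 37)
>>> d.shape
(37, 19, 3)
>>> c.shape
(19, 37)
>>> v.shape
(19, 19)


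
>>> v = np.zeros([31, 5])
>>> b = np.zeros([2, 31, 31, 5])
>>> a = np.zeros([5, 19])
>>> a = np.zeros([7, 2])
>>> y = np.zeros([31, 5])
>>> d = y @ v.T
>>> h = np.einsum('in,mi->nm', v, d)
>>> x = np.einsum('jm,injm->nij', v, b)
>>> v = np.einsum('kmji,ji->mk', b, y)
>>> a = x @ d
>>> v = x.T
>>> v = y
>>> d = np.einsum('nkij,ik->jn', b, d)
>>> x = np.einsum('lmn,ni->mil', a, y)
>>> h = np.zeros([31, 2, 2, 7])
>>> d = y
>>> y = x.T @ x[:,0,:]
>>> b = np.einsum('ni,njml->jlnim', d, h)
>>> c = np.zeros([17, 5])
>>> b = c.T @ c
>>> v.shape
(31, 5)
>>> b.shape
(5, 5)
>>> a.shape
(31, 2, 31)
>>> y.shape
(31, 5, 31)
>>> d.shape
(31, 5)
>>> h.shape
(31, 2, 2, 7)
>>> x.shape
(2, 5, 31)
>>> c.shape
(17, 5)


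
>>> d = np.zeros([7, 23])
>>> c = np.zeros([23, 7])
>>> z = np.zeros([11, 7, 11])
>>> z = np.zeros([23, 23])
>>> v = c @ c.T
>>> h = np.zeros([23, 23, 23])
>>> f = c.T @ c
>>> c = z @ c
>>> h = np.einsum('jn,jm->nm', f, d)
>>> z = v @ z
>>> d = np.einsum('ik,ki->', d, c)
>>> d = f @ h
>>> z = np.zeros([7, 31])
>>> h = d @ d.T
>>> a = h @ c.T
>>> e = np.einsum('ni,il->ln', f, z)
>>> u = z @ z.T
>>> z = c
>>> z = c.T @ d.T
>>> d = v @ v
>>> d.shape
(23, 23)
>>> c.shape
(23, 7)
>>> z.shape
(7, 7)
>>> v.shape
(23, 23)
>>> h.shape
(7, 7)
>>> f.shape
(7, 7)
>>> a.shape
(7, 23)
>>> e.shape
(31, 7)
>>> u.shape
(7, 7)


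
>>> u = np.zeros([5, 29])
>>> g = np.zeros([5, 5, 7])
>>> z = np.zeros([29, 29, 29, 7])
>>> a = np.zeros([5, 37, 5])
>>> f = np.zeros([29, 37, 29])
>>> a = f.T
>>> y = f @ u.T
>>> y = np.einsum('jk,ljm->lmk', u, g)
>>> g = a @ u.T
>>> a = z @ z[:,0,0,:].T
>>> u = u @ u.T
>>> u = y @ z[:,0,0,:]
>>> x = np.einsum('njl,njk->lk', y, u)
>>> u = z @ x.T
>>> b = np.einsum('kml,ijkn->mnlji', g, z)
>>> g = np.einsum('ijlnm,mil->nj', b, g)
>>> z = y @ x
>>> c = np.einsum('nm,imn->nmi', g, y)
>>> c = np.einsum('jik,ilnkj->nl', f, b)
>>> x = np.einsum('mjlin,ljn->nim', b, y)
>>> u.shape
(29, 29, 29, 29)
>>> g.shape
(29, 7)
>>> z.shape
(5, 7, 7)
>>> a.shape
(29, 29, 29, 29)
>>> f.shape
(29, 37, 29)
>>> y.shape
(5, 7, 29)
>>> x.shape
(29, 29, 37)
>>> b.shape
(37, 7, 5, 29, 29)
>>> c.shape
(5, 7)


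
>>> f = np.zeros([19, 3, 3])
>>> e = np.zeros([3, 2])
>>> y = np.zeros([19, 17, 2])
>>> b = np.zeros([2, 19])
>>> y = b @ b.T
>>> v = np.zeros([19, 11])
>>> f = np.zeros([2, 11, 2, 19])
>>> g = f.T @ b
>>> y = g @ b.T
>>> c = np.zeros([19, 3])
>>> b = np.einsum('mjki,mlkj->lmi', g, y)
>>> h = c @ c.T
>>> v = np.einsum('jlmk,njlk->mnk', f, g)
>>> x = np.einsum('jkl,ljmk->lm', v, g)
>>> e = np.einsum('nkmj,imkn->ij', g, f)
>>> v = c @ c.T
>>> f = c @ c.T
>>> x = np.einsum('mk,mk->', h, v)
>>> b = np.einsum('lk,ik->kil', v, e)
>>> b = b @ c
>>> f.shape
(19, 19)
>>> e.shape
(2, 19)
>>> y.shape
(19, 2, 11, 2)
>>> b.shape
(19, 2, 3)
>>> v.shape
(19, 19)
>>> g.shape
(19, 2, 11, 19)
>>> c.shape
(19, 3)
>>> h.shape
(19, 19)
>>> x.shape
()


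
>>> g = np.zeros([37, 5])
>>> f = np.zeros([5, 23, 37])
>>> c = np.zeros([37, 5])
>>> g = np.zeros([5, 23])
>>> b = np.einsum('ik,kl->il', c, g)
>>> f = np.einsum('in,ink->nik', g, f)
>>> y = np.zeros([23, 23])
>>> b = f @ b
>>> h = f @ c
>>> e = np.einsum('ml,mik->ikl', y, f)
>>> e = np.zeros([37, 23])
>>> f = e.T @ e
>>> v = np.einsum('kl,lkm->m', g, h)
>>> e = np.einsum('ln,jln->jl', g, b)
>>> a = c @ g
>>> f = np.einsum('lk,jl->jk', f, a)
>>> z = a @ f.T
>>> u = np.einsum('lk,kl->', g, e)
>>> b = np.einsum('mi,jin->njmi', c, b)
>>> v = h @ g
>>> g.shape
(5, 23)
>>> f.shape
(37, 23)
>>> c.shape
(37, 5)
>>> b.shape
(23, 23, 37, 5)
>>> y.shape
(23, 23)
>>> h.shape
(23, 5, 5)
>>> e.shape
(23, 5)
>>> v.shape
(23, 5, 23)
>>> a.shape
(37, 23)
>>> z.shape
(37, 37)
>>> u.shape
()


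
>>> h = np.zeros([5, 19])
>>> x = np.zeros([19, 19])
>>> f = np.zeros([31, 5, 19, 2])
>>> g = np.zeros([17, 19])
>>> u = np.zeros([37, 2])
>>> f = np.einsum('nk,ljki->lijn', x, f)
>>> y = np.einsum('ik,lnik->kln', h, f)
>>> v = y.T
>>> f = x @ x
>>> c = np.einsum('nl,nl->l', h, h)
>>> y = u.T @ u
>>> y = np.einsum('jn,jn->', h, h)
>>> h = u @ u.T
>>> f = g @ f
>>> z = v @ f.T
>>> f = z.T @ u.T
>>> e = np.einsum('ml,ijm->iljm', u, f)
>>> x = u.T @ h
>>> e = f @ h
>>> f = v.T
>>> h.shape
(37, 37)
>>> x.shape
(2, 37)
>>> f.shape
(19, 31, 2)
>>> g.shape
(17, 19)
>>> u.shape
(37, 2)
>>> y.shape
()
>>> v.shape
(2, 31, 19)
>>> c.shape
(19,)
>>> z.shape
(2, 31, 17)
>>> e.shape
(17, 31, 37)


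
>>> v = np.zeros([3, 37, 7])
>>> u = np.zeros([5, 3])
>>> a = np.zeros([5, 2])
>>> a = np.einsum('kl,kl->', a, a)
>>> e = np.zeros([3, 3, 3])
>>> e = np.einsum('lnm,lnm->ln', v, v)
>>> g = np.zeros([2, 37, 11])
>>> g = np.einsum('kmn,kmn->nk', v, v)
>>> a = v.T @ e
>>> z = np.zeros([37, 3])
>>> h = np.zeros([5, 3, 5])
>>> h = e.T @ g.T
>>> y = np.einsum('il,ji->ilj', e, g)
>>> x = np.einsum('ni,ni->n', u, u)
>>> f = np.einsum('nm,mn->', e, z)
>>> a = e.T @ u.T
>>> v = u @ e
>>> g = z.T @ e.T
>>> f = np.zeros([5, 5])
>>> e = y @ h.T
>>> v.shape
(5, 37)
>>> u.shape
(5, 3)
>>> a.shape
(37, 5)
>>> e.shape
(3, 37, 37)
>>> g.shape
(3, 3)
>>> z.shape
(37, 3)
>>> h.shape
(37, 7)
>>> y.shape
(3, 37, 7)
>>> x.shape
(5,)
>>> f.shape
(5, 5)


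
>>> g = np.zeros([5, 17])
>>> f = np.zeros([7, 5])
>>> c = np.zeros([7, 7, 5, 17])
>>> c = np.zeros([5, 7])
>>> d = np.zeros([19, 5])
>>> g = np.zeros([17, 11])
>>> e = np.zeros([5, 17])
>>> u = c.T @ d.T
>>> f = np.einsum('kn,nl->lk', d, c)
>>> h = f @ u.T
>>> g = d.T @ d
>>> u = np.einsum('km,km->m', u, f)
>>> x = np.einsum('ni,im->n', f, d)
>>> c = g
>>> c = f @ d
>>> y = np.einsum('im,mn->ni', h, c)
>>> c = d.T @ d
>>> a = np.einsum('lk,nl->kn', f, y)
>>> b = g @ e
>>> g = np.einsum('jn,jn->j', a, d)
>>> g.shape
(19,)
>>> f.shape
(7, 19)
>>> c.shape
(5, 5)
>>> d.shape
(19, 5)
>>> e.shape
(5, 17)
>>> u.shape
(19,)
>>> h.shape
(7, 7)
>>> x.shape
(7,)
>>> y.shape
(5, 7)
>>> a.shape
(19, 5)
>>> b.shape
(5, 17)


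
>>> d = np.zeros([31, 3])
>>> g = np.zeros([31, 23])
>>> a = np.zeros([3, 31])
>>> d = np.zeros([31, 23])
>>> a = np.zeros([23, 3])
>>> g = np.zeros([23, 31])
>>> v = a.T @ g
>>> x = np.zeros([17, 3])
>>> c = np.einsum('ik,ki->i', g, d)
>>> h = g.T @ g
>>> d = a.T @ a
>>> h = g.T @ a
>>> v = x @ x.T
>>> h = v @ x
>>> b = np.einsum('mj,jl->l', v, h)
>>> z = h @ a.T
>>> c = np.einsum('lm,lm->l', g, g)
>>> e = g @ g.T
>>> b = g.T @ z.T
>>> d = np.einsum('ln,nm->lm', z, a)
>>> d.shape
(17, 3)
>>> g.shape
(23, 31)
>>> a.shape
(23, 3)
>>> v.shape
(17, 17)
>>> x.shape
(17, 3)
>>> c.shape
(23,)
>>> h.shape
(17, 3)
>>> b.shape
(31, 17)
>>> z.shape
(17, 23)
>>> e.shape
(23, 23)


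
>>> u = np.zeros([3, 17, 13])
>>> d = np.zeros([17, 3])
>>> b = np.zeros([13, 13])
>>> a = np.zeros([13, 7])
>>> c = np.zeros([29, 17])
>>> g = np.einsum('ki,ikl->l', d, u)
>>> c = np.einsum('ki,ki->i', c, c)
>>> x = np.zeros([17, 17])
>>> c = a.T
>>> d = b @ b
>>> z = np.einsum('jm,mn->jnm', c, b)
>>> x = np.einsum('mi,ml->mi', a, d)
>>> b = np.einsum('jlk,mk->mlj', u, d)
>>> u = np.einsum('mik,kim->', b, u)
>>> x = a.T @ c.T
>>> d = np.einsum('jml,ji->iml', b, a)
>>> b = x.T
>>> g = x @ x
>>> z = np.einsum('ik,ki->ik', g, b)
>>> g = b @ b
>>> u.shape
()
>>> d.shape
(7, 17, 3)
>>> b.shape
(7, 7)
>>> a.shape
(13, 7)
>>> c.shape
(7, 13)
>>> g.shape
(7, 7)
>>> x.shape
(7, 7)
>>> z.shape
(7, 7)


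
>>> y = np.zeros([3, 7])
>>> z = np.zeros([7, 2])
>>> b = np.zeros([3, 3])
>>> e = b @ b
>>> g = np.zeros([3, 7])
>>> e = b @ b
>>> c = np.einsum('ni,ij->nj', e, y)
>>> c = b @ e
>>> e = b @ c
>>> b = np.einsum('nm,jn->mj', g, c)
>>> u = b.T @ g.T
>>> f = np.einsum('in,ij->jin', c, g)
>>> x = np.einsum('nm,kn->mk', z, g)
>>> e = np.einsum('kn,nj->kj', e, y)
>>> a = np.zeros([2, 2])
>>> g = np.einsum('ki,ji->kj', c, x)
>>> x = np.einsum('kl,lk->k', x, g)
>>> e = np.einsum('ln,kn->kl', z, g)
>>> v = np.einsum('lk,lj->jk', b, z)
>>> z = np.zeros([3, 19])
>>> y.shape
(3, 7)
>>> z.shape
(3, 19)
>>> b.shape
(7, 3)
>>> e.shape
(3, 7)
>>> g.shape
(3, 2)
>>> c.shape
(3, 3)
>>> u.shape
(3, 3)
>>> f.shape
(7, 3, 3)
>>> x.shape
(2,)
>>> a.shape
(2, 2)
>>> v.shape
(2, 3)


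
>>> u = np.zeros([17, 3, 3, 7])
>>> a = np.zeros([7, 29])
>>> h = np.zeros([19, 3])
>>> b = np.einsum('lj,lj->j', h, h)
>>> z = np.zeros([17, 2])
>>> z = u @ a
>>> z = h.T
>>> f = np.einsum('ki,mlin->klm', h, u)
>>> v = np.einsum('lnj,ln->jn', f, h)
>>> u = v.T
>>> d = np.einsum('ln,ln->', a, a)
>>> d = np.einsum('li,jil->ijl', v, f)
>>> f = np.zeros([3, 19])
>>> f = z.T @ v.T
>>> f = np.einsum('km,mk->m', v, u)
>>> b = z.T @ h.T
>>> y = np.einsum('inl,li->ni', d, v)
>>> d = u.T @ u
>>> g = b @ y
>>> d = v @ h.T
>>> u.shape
(3, 17)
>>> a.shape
(7, 29)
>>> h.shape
(19, 3)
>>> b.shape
(19, 19)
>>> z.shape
(3, 19)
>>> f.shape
(3,)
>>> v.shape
(17, 3)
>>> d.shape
(17, 19)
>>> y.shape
(19, 3)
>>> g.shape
(19, 3)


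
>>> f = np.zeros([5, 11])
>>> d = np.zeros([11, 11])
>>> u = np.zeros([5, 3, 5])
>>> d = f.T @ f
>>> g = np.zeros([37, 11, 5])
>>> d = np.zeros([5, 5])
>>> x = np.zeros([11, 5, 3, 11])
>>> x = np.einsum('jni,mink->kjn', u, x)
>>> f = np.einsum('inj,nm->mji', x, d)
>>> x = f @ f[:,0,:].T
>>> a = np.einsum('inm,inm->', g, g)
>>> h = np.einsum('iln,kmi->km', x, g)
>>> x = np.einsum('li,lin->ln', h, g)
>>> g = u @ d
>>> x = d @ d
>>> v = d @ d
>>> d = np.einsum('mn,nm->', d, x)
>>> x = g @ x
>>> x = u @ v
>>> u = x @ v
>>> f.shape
(5, 3, 11)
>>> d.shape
()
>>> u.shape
(5, 3, 5)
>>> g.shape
(5, 3, 5)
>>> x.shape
(5, 3, 5)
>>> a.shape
()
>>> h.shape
(37, 11)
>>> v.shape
(5, 5)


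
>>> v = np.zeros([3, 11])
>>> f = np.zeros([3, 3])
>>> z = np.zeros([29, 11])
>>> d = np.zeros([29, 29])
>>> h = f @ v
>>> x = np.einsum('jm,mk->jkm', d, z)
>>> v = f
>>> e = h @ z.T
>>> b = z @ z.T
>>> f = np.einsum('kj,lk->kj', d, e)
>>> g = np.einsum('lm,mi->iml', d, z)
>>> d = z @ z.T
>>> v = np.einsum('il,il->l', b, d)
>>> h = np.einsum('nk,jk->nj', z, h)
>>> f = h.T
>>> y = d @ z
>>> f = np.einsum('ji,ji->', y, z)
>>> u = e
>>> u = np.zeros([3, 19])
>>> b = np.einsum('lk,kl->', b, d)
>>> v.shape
(29,)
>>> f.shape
()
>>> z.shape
(29, 11)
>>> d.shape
(29, 29)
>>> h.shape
(29, 3)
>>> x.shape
(29, 11, 29)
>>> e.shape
(3, 29)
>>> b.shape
()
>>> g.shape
(11, 29, 29)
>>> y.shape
(29, 11)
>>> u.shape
(3, 19)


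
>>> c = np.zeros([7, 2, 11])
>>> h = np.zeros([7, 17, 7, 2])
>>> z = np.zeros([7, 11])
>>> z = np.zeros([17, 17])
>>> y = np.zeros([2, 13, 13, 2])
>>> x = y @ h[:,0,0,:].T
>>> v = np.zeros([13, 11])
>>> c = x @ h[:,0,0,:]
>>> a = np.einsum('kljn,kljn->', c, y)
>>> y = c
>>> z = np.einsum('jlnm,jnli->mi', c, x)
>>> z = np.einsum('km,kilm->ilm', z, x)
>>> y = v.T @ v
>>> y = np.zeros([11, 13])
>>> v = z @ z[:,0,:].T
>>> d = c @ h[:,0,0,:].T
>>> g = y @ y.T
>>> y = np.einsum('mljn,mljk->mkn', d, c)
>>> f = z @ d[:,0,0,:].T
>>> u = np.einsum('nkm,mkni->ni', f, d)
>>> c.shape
(2, 13, 13, 2)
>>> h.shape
(7, 17, 7, 2)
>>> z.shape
(13, 13, 7)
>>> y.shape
(2, 2, 7)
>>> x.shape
(2, 13, 13, 7)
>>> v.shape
(13, 13, 13)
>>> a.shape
()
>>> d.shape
(2, 13, 13, 7)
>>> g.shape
(11, 11)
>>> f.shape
(13, 13, 2)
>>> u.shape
(13, 7)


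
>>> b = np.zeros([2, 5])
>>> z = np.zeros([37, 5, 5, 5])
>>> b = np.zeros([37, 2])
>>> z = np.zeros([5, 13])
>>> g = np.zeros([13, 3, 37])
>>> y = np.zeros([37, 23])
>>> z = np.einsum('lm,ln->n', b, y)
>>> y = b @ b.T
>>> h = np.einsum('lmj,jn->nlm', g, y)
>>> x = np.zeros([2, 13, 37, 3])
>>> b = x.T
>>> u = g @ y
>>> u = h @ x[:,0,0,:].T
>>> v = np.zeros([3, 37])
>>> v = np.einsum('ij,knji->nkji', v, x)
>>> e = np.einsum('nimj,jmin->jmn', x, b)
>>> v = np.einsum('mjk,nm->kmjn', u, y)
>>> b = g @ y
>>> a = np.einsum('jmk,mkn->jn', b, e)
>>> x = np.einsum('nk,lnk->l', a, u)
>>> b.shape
(13, 3, 37)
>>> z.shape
(23,)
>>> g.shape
(13, 3, 37)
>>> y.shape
(37, 37)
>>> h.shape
(37, 13, 3)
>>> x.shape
(37,)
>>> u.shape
(37, 13, 2)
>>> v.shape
(2, 37, 13, 37)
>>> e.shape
(3, 37, 2)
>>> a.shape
(13, 2)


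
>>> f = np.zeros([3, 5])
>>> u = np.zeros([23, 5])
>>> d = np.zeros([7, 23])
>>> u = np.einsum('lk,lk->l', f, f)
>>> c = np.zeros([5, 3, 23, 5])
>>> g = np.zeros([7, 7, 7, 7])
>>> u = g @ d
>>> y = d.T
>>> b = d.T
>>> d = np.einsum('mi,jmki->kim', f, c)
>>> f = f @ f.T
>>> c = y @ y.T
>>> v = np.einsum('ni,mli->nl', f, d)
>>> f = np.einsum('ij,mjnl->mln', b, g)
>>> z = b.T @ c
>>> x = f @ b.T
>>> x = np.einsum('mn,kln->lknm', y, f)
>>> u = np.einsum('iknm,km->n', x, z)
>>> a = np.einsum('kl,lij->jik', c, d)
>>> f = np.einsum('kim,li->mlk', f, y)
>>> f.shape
(7, 23, 7)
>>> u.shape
(7,)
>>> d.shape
(23, 5, 3)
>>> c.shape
(23, 23)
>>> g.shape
(7, 7, 7, 7)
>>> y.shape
(23, 7)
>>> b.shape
(23, 7)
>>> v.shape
(3, 5)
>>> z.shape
(7, 23)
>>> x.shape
(7, 7, 7, 23)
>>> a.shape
(3, 5, 23)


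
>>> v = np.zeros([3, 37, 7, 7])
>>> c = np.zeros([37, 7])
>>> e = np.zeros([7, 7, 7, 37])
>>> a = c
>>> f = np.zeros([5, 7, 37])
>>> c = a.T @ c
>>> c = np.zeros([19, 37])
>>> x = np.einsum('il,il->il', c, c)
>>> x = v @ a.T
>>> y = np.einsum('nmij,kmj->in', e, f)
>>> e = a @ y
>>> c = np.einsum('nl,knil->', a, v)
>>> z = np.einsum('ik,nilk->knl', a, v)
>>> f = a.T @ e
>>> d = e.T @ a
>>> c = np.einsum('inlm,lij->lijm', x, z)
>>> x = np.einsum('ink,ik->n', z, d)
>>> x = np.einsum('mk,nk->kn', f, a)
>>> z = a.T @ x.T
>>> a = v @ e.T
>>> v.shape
(3, 37, 7, 7)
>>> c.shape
(7, 3, 7, 37)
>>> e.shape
(37, 7)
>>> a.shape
(3, 37, 7, 37)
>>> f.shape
(7, 7)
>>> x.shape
(7, 37)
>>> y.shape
(7, 7)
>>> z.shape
(7, 7)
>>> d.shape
(7, 7)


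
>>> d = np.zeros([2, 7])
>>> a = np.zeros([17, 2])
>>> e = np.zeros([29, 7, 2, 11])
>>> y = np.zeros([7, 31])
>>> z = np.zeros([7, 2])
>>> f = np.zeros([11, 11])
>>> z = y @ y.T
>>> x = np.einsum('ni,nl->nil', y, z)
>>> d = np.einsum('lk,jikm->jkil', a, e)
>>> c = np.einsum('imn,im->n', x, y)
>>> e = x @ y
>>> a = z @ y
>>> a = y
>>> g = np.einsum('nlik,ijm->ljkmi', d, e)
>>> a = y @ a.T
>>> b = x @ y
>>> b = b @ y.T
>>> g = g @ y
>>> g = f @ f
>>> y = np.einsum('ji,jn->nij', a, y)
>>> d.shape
(29, 2, 7, 17)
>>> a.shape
(7, 7)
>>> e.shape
(7, 31, 31)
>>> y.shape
(31, 7, 7)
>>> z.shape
(7, 7)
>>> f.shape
(11, 11)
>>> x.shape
(7, 31, 7)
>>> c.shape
(7,)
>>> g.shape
(11, 11)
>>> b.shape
(7, 31, 7)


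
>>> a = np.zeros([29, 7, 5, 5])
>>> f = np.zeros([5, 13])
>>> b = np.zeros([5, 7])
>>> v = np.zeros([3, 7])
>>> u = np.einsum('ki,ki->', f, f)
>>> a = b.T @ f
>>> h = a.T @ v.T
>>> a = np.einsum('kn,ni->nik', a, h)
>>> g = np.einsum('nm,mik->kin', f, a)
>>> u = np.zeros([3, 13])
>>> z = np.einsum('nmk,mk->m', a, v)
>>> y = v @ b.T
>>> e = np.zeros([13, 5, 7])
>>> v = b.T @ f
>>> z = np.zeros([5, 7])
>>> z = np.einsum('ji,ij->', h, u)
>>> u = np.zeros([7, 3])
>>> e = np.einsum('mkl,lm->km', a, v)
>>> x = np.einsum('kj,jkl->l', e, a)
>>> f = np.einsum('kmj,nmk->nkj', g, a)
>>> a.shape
(13, 3, 7)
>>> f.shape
(13, 7, 5)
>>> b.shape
(5, 7)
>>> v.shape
(7, 13)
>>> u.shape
(7, 3)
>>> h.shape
(13, 3)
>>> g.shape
(7, 3, 5)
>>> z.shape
()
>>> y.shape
(3, 5)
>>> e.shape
(3, 13)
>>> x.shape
(7,)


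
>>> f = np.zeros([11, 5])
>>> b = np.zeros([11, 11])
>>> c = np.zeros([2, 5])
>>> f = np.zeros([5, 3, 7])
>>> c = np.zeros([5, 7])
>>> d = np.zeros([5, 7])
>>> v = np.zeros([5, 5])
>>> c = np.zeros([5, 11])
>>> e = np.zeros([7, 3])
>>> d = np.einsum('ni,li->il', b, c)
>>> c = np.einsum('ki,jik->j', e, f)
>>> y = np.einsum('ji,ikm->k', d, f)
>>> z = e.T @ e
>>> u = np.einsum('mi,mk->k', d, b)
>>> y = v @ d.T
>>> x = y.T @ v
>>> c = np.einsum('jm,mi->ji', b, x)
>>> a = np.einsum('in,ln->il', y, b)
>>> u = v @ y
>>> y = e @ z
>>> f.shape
(5, 3, 7)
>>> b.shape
(11, 11)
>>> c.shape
(11, 5)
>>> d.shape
(11, 5)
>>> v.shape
(5, 5)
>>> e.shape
(7, 3)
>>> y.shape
(7, 3)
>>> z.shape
(3, 3)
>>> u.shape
(5, 11)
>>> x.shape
(11, 5)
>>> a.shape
(5, 11)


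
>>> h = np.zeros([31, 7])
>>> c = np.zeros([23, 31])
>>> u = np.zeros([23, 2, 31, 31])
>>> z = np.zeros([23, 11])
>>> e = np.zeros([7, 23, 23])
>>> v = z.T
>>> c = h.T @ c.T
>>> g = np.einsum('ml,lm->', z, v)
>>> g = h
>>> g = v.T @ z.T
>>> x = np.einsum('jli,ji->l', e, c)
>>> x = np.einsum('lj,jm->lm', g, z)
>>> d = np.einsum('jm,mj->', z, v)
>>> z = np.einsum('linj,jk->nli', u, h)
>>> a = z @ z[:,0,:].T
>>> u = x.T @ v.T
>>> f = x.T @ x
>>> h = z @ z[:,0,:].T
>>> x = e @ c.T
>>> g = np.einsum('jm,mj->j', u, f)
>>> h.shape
(31, 23, 31)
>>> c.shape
(7, 23)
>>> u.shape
(11, 11)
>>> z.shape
(31, 23, 2)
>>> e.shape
(7, 23, 23)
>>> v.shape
(11, 23)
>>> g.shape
(11,)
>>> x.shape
(7, 23, 7)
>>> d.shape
()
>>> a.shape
(31, 23, 31)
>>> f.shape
(11, 11)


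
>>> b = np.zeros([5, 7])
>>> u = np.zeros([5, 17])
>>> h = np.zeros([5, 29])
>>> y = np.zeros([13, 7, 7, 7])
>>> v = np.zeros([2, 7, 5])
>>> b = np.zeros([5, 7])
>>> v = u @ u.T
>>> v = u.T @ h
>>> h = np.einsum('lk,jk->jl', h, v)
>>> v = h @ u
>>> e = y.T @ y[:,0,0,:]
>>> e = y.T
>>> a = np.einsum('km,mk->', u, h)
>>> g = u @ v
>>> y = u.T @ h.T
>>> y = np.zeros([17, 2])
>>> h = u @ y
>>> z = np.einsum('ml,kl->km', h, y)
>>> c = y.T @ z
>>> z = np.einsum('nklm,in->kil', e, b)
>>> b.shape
(5, 7)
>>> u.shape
(5, 17)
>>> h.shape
(5, 2)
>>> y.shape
(17, 2)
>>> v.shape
(17, 17)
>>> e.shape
(7, 7, 7, 13)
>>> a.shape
()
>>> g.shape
(5, 17)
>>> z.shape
(7, 5, 7)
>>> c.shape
(2, 5)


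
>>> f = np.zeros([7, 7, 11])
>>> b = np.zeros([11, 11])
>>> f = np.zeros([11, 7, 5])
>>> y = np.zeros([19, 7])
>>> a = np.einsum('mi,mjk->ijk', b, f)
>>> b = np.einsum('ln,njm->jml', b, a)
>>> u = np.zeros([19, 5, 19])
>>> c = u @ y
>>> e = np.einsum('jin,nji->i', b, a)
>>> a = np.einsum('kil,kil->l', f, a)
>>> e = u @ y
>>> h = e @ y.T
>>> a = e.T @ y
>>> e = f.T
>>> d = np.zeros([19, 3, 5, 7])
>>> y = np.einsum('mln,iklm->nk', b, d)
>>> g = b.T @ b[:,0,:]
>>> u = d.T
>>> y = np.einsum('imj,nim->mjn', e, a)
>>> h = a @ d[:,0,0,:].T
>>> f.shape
(11, 7, 5)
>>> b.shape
(7, 5, 11)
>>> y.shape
(7, 11, 7)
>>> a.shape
(7, 5, 7)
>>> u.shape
(7, 5, 3, 19)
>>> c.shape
(19, 5, 7)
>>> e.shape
(5, 7, 11)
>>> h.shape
(7, 5, 19)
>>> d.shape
(19, 3, 5, 7)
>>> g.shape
(11, 5, 11)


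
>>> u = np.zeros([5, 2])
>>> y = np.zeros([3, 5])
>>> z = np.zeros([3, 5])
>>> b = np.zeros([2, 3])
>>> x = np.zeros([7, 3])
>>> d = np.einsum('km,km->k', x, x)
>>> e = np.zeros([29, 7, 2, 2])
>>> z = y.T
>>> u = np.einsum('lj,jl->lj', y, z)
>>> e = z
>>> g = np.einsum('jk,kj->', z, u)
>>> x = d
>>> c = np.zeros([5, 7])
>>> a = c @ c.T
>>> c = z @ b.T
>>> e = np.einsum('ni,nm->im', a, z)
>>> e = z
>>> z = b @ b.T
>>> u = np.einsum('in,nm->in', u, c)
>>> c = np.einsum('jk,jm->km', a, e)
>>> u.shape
(3, 5)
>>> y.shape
(3, 5)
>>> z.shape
(2, 2)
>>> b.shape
(2, 3)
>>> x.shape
(7,)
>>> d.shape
(7,)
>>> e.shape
(5, 3)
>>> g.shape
()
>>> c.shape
(5, 3)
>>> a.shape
(5, 5)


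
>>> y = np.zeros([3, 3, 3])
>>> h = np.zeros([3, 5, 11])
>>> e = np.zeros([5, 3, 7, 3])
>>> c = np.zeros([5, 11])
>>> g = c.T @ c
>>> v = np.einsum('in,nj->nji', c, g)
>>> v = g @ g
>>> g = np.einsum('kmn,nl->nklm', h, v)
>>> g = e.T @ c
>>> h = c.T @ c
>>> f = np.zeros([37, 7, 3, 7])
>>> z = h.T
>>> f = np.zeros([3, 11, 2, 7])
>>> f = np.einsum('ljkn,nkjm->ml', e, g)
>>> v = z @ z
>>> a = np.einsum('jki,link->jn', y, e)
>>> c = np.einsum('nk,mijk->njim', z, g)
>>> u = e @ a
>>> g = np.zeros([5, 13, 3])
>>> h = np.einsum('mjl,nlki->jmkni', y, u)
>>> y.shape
(3, 3, 3)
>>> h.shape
(3, 3, 7, 5, 7)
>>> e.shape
(5, 3, 7, 3)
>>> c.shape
(11, 3, 7, 3)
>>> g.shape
(5, 13, 3)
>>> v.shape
(11, 11)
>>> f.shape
(11, 5)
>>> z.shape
(11, 11)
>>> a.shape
(3, 7)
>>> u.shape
(5, 3, 7, 7)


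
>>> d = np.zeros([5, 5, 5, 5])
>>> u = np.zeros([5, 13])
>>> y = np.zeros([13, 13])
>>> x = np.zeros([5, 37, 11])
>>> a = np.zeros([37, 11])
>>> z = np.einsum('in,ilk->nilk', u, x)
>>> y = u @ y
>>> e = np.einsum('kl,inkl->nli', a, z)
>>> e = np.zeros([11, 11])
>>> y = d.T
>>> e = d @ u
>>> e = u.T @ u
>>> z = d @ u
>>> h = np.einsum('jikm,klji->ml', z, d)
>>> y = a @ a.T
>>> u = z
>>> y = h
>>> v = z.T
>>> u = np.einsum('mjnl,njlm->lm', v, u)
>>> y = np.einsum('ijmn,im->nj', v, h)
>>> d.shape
(5, 5, 5, 5)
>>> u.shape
(5, 13)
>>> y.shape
(5, 5)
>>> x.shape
(5, 37, 11)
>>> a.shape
(37, 11)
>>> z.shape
(5, 5, 5, 13)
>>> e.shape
(13, 13)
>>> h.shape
(13, 5)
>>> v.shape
(13, 5, 5, 5)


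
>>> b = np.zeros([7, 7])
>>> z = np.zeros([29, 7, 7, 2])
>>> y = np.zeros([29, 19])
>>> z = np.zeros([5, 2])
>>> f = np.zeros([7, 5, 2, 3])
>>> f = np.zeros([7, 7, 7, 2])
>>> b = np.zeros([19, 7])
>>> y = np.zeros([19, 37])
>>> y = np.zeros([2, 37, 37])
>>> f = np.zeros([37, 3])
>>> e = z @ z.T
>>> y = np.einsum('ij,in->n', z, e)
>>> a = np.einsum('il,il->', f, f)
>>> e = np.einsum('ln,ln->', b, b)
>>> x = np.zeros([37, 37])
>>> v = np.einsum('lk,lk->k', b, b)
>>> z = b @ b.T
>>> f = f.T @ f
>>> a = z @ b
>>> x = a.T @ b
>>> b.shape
(19, 7)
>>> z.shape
(19, 19)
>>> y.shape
(5,)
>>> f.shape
(3, 3)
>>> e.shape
()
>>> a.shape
(19, 7)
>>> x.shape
(7, 7)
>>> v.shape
(7,)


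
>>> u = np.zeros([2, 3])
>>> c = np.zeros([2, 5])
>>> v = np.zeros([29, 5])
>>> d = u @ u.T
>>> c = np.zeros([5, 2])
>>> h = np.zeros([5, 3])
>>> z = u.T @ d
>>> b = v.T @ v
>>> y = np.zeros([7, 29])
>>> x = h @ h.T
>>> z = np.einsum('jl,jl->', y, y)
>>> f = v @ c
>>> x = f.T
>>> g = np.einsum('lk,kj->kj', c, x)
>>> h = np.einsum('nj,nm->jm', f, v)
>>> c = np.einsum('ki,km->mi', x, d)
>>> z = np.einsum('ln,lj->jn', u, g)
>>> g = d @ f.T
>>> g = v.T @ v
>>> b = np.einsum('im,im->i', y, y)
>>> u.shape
(2, 3)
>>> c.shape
(2, 29)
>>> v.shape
(29, 5)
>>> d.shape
(2, 2)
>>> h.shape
(2, 5)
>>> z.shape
(29, 3)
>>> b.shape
(7,)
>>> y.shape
(7, 29)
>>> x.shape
(2, 29)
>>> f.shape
(29, 2)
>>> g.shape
(5, 5)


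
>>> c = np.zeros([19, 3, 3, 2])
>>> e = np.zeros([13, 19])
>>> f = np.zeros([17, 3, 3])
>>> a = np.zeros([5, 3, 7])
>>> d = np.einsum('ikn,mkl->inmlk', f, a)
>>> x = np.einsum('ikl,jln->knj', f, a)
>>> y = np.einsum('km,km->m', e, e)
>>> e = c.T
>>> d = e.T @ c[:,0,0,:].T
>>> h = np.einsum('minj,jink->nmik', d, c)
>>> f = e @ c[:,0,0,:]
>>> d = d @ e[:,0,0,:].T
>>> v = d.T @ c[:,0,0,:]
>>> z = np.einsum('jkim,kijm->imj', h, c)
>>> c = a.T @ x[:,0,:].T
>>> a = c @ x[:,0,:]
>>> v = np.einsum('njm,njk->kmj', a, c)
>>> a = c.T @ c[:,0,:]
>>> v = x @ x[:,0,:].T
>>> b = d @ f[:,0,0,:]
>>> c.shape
(7, 3, 3)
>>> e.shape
(2, 3, 3, 19)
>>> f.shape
(2, 3, 3, 2)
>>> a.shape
(3, 3, 3)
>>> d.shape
(19, 3, 3, 2)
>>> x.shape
(3, 7, 5)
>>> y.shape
(19,)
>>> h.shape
(3, 19, 3, 2)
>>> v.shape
(3, 7, 3)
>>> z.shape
(3, 2, 3)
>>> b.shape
(19, 3, 3, 2)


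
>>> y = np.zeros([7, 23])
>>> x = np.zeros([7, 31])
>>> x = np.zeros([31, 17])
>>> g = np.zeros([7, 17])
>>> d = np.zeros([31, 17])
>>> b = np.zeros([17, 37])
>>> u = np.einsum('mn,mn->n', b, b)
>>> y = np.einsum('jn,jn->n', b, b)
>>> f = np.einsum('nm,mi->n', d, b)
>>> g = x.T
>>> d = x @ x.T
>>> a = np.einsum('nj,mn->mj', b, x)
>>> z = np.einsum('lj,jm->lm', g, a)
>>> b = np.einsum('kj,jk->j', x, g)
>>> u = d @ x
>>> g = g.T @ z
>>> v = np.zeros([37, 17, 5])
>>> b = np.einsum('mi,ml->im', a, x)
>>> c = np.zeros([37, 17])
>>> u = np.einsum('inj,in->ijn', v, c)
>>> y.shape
(37,)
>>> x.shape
(31, 17)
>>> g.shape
(31, 37)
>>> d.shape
(31, 31)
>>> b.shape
(37, 31)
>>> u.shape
(37, 5, 17)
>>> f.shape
(31,)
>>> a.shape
(31, 37)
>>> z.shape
(17, 37)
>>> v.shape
(37, 17, 5)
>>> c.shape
(37, 17)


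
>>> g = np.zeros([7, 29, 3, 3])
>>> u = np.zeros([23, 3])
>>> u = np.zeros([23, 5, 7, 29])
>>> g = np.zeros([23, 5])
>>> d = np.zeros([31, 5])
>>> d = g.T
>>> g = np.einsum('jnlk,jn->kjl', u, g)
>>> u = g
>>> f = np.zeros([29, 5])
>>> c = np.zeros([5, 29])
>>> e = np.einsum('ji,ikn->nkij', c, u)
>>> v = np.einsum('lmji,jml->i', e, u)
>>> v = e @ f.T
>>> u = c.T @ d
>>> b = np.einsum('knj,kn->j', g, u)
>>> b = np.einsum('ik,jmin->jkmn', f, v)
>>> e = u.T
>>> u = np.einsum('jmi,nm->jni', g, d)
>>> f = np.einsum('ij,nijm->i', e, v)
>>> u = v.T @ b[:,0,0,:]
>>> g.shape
(29, 23, 7)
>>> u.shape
(29, 29, 23, 29)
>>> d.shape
(5, 23)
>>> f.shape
(23,)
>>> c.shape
(5, 29)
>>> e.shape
(23, 29)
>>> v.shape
(7, 23, 29, 29)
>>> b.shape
(7, 5, 23, 29)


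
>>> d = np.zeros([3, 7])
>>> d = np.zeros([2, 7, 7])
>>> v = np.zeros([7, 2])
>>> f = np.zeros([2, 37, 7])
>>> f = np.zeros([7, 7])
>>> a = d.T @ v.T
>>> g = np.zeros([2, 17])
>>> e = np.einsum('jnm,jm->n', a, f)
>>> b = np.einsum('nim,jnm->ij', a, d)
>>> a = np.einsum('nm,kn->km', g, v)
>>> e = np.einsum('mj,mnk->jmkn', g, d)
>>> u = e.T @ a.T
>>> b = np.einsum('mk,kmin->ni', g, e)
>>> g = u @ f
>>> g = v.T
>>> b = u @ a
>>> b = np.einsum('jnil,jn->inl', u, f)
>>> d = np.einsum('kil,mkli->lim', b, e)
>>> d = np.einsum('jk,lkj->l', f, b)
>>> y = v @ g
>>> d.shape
(2,)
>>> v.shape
(7, 2)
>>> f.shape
(7, 7)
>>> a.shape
(7, 17)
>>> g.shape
(2, 7)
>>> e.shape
(17, 2, 7, 7)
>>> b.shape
(2, 7, 7)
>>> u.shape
(7, 7, 2, 7)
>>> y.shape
(7, 7)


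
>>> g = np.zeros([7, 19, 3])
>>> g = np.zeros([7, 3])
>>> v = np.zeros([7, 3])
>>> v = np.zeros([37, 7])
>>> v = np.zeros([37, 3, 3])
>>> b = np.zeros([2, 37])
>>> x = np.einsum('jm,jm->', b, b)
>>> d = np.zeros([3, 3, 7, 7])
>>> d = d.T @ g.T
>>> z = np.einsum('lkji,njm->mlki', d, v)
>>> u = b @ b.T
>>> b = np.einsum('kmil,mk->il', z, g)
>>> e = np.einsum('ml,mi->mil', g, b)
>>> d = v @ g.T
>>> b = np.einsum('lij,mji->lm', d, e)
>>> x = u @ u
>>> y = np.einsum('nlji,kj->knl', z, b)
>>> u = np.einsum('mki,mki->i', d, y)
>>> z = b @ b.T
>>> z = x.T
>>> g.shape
(7, 3)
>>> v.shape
(37, 3, 3)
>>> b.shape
(37, 7)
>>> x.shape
(2, 2)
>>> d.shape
(37, 3, 7)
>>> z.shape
(2, 2)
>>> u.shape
(7,)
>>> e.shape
(7, 7, 3)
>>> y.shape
(37, 3, 7)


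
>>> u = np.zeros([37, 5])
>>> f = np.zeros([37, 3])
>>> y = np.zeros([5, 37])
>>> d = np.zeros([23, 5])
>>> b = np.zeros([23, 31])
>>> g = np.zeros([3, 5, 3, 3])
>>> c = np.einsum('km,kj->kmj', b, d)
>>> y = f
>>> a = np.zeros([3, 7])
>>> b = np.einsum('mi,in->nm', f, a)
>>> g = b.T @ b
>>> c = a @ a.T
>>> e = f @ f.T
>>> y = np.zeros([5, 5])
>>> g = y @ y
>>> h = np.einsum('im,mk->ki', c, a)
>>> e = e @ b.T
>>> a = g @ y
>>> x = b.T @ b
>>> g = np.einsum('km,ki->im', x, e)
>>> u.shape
(37, 5)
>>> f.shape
(37, 3)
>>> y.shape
(5, 5)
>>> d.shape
(23, 5)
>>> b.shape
(7, 37)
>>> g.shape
(7, 37)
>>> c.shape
(3, 3)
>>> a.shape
(5, 5)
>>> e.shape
(37, 7)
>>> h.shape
(7, 3)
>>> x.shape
(37, 37)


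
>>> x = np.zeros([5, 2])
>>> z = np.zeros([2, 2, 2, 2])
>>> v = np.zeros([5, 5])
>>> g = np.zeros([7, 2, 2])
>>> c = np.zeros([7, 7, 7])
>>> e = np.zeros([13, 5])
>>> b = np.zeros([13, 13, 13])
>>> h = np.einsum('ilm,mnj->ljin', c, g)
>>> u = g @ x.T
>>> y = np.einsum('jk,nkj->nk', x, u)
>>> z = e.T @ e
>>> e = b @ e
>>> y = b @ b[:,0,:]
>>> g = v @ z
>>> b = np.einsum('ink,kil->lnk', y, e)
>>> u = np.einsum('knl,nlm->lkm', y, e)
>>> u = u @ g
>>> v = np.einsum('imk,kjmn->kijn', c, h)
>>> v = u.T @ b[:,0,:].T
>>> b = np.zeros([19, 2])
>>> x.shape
(5, 2)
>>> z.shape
(5, 5)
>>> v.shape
(5, 13, 5)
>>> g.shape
(5, 5)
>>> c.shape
(7, 7, 7)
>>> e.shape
(13, 13, 5)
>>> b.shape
(19, 2)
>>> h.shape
(7, 2, 7, 2)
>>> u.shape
(13, 13, 5)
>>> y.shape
(13, 13, 13)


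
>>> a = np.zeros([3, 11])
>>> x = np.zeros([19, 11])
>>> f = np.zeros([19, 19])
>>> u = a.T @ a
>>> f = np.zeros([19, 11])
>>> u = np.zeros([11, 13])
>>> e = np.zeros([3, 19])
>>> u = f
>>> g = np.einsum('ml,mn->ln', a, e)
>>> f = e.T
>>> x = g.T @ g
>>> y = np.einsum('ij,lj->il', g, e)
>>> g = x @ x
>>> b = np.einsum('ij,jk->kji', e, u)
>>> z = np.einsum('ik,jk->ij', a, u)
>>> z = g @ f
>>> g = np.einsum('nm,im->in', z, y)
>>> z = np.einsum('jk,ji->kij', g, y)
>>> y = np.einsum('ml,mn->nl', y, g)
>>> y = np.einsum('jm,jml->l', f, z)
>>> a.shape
(3, 11)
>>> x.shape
(19, 19)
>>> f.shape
(19, 3)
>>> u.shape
(19, 11)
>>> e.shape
(3, 19)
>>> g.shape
(11, 19)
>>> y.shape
(11,)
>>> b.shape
(11, 19, 3)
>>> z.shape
(19, 3, 11)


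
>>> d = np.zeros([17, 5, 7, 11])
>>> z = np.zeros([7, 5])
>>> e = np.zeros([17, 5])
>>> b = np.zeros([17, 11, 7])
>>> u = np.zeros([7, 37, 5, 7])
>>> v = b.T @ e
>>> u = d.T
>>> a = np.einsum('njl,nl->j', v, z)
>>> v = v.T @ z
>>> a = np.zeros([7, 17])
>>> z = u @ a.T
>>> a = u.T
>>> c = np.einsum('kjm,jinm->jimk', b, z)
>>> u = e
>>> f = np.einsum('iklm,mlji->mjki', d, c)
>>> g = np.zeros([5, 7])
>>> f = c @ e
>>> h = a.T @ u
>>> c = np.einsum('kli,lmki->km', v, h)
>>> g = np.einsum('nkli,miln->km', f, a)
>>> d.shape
(17, 5, 7, 11)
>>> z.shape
(11, 7, 5, 7)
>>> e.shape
(17, 5)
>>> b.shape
(17, 11, 7)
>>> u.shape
(17, 5)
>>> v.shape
(5, 11, 5)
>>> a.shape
(17, 5, 7, 11)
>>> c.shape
(5, 7)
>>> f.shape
(11, 7, 7, 5)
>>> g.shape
(7, 17)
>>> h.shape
(11, 7, 5, 5)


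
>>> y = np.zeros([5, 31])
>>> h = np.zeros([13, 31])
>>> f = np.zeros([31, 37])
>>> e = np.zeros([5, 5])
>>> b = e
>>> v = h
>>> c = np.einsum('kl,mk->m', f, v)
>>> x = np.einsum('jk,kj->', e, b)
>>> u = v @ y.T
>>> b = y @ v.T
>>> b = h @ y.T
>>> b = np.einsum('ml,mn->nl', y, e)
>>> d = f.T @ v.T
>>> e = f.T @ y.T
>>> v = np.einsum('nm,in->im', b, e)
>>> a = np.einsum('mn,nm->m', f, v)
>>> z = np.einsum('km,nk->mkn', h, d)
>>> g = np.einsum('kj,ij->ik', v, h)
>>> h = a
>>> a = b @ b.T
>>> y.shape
(5, 31)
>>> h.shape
(31,)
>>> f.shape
(31, 37)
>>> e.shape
(37, 5)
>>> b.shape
(5, 31)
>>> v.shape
(37, 31)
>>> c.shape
(13,)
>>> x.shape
()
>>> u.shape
(13, 5)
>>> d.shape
(37, 13)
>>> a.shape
(5, 5)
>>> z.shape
(31, 13, 37)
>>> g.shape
(13, 37)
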